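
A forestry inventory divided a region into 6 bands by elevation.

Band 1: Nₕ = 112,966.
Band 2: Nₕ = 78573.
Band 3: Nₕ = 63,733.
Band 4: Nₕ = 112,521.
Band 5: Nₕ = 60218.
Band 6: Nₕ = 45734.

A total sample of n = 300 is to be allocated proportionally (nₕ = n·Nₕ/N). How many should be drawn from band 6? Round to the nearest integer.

Share of band 6 = 45734/473745 = 0.09654.
Allocate 300 × 0.09654 = 28.961... → 29.

29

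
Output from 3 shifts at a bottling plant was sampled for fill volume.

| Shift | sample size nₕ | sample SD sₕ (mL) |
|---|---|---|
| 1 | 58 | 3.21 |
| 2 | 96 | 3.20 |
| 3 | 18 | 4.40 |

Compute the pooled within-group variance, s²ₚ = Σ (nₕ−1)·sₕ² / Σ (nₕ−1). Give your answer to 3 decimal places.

1: (58−1)·3.21² = 57·10.3041 = 587.3337
2: (96−1)·3.20² = 95·10.24 = 972.8
3: (18−1)·4.40² = 17·19.36 = 329.12
Numerator = 1889.2537; denominator = Σ(nₕ−1) = 169.
s²ₚ = 1889.2537/169 = 11.17902... → 11.179.

11.179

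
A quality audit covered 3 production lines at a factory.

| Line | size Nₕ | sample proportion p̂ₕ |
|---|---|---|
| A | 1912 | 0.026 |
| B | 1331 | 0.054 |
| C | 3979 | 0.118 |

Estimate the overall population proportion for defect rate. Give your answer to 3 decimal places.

N = 1912 + 1331 + 3979 = 7222.
Overall proportion = Σ (Nₕ/N)·p̂ₕ.
Σ Nₕp̂ₕ = 49.712 + 71.874 + 469.522 = 591.108.
591.108 / 7222 = 0.08185... → 0.082.

0.082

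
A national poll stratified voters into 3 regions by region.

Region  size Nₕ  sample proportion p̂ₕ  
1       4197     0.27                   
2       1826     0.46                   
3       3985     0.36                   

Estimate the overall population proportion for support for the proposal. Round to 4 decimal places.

Wₕ = Nₕ/N with N = 10008: 0.4194, 0.1825, 0.3982.
p̂_st = 0.4194·0.27 + 0.1825·0.46 + 0.3982·0.36 ≈ 0.340503... → 0.3405.

0.3405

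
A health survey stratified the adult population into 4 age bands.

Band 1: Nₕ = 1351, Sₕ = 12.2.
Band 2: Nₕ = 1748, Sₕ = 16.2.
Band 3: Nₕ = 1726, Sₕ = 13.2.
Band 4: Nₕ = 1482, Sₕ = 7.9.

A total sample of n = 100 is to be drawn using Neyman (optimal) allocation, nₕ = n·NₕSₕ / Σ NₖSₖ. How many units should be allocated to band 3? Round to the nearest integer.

29

1: NₕSₕ = 1351·12.2 = 16482.2
2: NₕSₕ = 1748·16.2 = 28317.6
3: NₕSₕ = 1726·13.2 = 22783.2
4: NₕSₕ = 1482·7.9 = 11707.8
Σ NₕSₕ = 79290.8.
n_3 = 100·22783.2/79290.8 = 28.734... → 29.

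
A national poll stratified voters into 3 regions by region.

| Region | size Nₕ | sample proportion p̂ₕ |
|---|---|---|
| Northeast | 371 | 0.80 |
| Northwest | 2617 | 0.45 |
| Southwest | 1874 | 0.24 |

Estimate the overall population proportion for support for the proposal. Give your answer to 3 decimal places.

0.396

N = 371 + 2617 + 1874 = 4862.
Overall proportion = Σ (Nₕ/N)·p̂ₕ.
Σ Nₕp̂ₕ = 296.8 + 1177.65 + 449.76 = 1924.21.
1924.21 / 4862 = 0.39577... → 0.396.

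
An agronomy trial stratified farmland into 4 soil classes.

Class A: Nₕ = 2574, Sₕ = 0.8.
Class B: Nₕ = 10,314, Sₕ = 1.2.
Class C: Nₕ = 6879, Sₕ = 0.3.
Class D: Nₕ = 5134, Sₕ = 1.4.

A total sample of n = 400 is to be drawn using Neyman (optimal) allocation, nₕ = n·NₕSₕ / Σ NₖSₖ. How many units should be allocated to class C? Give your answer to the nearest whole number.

35

Σ NₕSₕ = 2574·0.8 + 10314·1.2 + 6879·0.3 + 5134·1.4 = 23687.3.
Share for C: 2063.7/23687.3 = 0.08712.
n_C = 400 × 0.08712 = 34.849... → 35.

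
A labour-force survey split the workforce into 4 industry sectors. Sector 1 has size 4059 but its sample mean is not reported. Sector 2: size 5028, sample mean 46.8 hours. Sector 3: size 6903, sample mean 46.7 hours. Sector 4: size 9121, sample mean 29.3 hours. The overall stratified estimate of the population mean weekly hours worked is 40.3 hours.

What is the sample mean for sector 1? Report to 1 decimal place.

N = 4059 + 5028 + 6903 + 9121 = 25111.
Overall total = μ·N = 40.3·25111 = 1011973.3.
Subtract the known strata: 5028·46.8 + 6903·46.7 + 9121·29.3 = 824925.8.
Remaining total for sector 1: 1011973.3 − 824925.8 = 187047.5.
Divide by its size: 187047.5 / 4059 = 46.082... → 46.1.

46.1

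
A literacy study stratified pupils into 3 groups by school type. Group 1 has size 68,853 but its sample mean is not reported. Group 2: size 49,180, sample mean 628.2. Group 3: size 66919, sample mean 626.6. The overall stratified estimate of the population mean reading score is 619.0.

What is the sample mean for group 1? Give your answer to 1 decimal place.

N = 68853 + 49180 + 66919 = 184952.
Overall total = μ·N = 619.0·184952 = 114485288.
Subtract the known strata: 49180·628.2 + 66919·626.6 = 72826321.4.
Remaining total for group 1: 114485288 − 72826321.4 = 41658966.6.
Divide by its size: 41658966.6 / 68853 = 605.042... → 605.0.

605.0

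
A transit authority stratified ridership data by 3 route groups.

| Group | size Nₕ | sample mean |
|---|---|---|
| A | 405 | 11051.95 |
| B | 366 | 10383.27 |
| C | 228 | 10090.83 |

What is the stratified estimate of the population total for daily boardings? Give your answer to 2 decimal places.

10577025.81

A: 405·11051.95 = 4476039.75
B: 366·10383.27 = 3800276.82
C: 228·10090.83 = 2300709.24
τ̂ = Σ Nₕx̄ₕ = 10577025.81.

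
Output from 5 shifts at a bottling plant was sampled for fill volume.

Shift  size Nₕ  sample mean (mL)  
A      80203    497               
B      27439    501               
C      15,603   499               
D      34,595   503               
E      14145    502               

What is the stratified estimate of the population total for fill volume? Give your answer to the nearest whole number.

85895802

A: 80203·497 = 39860891
B: 27439·501 = 13746939
C: 15603·499 = 7785897
D: 34595·503 = 17401285
E: 14145·502 = 7100790
τ̂ = Σ Nₕx̄ₕ = 85895802.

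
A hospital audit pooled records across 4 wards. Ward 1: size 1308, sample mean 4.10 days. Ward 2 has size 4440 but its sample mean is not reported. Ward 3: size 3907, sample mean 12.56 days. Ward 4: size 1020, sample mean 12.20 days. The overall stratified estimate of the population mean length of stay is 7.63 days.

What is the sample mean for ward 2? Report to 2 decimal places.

Σ Nₕx̄ₕ = N·μ, so 4440·x̄_2 = 10675·7.63 − (1308·4.10 + 3907·12.56 + 1020·12.20).
= 81450.25 − 66878.72 = 14571.53.
x̄_2 = 14571.53 / 4440 = 3.2819... → 3.28.

3.28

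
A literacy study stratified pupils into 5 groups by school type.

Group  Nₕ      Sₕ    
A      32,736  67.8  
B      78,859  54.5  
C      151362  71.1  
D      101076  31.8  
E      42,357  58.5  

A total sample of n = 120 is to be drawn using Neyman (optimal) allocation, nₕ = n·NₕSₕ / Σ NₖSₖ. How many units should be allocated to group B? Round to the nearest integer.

A: NₕSₕ = 32736·67.8 = 2219500.8
B: NₕSₕ = 78859·54.5 = 4297815.5
C: NₕSₕ = 151362·71.1 = 10761838.2
D: NₕSₕ = 101076·31.8 = 3214216.8
E: NₕSₕ = 42357·58.5 = 2477884.5
Σ NₕSₕ = 22971255.8.
n_B = 120·4297815.5/22971255.8 = 22.451... → 22.

22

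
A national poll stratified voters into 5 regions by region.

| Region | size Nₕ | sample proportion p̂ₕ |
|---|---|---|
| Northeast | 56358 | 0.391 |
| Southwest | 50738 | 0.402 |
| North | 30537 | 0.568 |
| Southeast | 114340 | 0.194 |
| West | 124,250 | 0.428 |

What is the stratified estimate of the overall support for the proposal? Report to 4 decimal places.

0.3592

Wₕ = Nₕ/N with N = 376223: 0.1498, 0.1349, 0.0812, 0.3039, 0.3303.
p̂_st = 0.1498·0.391 + 0.1349·0.402 + 0.0812·0.568 + 0.3039·0.194 + 0.3303·0.428 ≈ 0.359198... → 0.3592.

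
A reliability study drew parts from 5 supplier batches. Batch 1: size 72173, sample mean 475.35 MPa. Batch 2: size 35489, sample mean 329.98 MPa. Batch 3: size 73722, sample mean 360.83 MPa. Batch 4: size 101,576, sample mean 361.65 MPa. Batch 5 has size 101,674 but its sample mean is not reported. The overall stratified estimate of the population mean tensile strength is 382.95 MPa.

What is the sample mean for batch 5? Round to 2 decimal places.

Σ Nₕx̄ₕ = N·μ, so 101674·x̄_5 = 384634·382.95 − (72173·475.35 + 35489·329.98 + 73722·360.83 + 101576·361.65).
= 147295590.3 − 109354165.43 = 37941424.87.
x̄_5 = 37941424.87 / 101674 = 373.1674... → 373.17.

373.17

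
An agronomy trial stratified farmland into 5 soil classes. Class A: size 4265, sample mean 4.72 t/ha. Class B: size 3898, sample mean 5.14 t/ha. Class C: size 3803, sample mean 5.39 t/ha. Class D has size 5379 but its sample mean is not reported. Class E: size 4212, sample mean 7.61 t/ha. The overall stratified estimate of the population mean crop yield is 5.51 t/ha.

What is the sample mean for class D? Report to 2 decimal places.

N = 4265 + 3898 + 3803 + 5379 + 4212 = 21557.
Overall total = μ·N = 5.51·21557 = 118779.07.
Subtract the known strata: 4265·4.72 + 3898·5.14 + 3803·5.39 + 4212·7.61 = 92718.01.
Remaining total for class D: 118779.07 − 92718.01 = 26061.06.
Divide by its size: 26061.06 / 5379 = 4.8450... → 4.84.

4.84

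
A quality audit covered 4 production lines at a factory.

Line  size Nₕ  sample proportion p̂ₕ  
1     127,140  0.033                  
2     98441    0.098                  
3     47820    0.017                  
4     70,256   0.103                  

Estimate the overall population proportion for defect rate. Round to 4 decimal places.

0.0637

Wₕ = Nₕ/N with N = 343657: 0.3700, 0.2865, 0.1392, 0.2044.
p̂_st = 0.3700·0.033 + 0.2865·0.098 + 0.1392·0.017 + 0.2044·0.103 ≈ 0.063703... → 0.0637.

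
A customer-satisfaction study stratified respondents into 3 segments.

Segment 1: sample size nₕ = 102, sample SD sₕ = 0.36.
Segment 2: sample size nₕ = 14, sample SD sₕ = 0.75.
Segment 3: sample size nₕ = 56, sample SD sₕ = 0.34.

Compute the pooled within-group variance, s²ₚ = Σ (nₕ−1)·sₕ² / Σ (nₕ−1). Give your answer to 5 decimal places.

0.15834

Degrees of freedom: 101 + 13 + 55 = 169.
Σ(nₕ−1)sₕ² = 101·0.1296 + 13·0.5625 + 55·0.1156 = 26.7601.
s²ₚ = 26.7601 / 169 = 0.1583438... → 0.15834.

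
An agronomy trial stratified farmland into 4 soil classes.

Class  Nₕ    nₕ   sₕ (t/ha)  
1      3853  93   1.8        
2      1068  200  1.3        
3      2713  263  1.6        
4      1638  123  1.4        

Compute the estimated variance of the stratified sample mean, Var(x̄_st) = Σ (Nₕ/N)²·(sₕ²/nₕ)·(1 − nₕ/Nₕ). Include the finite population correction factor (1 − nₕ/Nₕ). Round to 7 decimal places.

0.0071745

N = 9272; Wₕ = Nₕ/N.
class 1: (3853/9272)²·1.8²/93·(1 − 93/3853) = 0.0058708647
class 2: (1068/9272)²·1.3²/200·(1 − 200/1068) = 0.0000911173
class 3: (2713/9272)²·1.6²/263·(1 − 263/2713) = 0.0007525810
class 4: (1638/9272)²·1.4²/123·(1 − 123/1638) = 0.0004599712
Sum = 0.0071745342 → 0.0071745.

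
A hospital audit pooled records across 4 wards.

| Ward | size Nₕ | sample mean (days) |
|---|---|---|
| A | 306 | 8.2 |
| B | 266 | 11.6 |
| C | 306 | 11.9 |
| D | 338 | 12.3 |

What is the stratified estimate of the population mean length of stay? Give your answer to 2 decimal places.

11.01

N = 1216; weights Wₕ = Nₕ/N = (0.2516, 0.2188, 0.2516, 0.2780).
x̄_st = Σ Wₕ·x̄ₕ = 0.2516·8.2 + 0.2188·11.6 + 0.2516·11.9 + 0.2780·12.3 ≈ 11.0145...
→ 11.01.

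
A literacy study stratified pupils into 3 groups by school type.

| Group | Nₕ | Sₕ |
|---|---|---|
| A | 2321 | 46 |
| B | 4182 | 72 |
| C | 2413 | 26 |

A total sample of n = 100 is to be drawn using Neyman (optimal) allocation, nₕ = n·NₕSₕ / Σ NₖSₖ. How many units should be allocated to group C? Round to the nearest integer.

13

A: NₕSₕ = 2321·46 = 106766
B: NₕSₕ = 4182·72 = 301104
C: NₕSₕ = 2413·26 = 62738
Σ NₕSₕ = 470608.
n_C = 100·62738/470608 = 13.331... → 13.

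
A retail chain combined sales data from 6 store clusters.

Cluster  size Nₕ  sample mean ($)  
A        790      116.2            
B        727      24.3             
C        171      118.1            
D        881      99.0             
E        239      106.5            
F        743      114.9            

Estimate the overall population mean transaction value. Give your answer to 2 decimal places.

x̄_st = (Σ Nₕx̄ₕ) / (Σ Nₕ) = (790·116.2 + 727·24.3 + 171·118.1 + 881·99.0 + 239·106.5 + 743·114.9) / 3551
= 327702.4 / 3551 = 92.2845... → 92.28.

92.28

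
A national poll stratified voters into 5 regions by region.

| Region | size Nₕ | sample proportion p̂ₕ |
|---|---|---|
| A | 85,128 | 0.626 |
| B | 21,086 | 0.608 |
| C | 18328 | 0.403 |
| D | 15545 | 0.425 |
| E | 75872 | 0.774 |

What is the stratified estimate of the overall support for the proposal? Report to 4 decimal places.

0.6428

N = 85128 + 21086 + 18328 + 15545 + 75872 = 215959.
Overall proportion = Σ (Nₕ/N)·p̂ₕ.
Σ Nₕp̂ₕ = 53290.128 + 12820.288 + 7386.184 + 6606.625 + 58724.928 = 138828.153.
138828.153 / 215959 = 0.642845... → 0.6428.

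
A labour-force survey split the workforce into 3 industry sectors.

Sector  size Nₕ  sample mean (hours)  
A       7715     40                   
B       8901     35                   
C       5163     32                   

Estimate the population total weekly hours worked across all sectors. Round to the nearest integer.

785351

Population total = Σ Nₕ·x̄ₕ (each stratum's size times its mean).
7715·40 + 8901·35 + 5163·32 = 308600 + 311535 + 165216 = 785351.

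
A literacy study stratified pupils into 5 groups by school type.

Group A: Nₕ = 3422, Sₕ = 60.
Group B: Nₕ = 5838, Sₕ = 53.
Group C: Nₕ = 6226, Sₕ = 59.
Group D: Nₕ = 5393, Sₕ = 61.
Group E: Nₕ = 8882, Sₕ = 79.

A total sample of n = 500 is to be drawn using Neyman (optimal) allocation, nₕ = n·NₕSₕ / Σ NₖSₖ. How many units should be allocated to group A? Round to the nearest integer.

54

A: NₕSₕ = 3422·60 = 205320
B: NₕSₕ = 5838·53 = 309414
C: NₕSₕ = 6226·59 = 367334
D: NₕSₕ = 5393·61 = 328973
E: NₕSₕ = 8882·79 = 701678
Σ NₕSₕ = 1912719.
n_A = 500·205320/1912719 = 53.672... → 54.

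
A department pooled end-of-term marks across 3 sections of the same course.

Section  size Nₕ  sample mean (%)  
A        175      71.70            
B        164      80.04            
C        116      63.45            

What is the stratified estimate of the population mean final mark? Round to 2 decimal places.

72.60

N = 175 + 164 + 116 = 455.
The stratified mean weights each stratum mean by its population share Nₕ/N.
Σ Nₕx̄ₕ = 175·71.70 + 164·80.04 + 116·63.45 = 12547.5 + 13126.56 + 7360.2 = 33034.26.
Divide by N: 33034.26 / 455 = 72.6028... → 72.60.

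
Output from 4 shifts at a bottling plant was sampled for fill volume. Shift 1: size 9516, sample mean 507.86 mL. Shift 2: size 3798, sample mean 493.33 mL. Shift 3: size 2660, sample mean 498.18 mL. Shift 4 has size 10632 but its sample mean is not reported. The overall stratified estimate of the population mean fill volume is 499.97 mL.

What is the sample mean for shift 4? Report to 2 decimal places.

495.73

N = 9516 + 3798 + 2660 + 10632 = 26606.
Overall total = μ·N = 499.97·26606 = 13302201.82.
Subtract the known strata: 9516·507.86 + 3798·493.33 + 2660·498.18 = 8031621.9.
Remaining total for shift 4: 13302201.82 − 8031621.9 = 5270579.92.
Divide by its size: 5270579.92 / 10632 = 495.7280... → 495.73.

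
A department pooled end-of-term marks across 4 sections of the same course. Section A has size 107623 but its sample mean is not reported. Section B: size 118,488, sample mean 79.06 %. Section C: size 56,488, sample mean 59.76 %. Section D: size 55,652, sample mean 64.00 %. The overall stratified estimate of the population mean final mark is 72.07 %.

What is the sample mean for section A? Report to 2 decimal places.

Σ Nₕx̄ₕ = N·μ, so 107623·x̄_A = 338251·72.07 − (118488·79.06 + 56488·59.76 + 55652·64.00).
= 24377749.57 − 16305112.16 = 8072637.41.
x̄_A = 8072637.41 / 107623 = 75.0085... → 75.01.

75.01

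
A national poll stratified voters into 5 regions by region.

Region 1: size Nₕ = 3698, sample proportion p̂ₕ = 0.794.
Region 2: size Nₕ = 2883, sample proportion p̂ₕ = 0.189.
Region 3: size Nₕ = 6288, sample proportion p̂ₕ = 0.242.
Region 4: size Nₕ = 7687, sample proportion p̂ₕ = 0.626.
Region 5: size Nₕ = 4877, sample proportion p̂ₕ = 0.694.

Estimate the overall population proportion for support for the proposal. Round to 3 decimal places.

N = 3698 + 2883 + 6288 + 7687 + 4877 = 25433.
Overall proportion = Σ (Nₕ/N)·p̂ₕ.
Σ Nₕp̂ₕ = 2936.212 + 544.887 + 1521.696 + 4812.062 + 3384.638 = 13199.495.
13199.495 / 25433 = 0.51899... → 0.519.

0.519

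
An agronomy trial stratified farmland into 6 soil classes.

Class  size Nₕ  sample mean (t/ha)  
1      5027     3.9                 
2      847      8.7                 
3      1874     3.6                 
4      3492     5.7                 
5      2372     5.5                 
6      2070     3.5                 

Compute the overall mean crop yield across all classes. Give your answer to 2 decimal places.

4.71

x̄_st = (Σ Nₕx̄ₕ) / (Σ Nₕ) = (5027·3.9 + 847·8.7 + 1874·3.6 + 3492·5.7 + 2372·5.5 + 2070·3.5) / 15682
= 73916 / 15682 = 4.7134... → 4.71.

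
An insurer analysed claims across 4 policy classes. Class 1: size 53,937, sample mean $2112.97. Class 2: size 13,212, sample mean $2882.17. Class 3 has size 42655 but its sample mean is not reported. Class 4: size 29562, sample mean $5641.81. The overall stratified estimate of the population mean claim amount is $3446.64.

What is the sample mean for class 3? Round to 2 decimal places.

Σ Nₕx̄ₕ = N·μ, so 42655·x̄_3 = 139366·3446.64 − (53937·2112.97 + 13212·2882.17 + 29562·5641.81).
= 480344430.24 − 318829680.15 = 161514750.09.
x̄_3 = 161514750.09 / 42655 = 3786.5373... → 3786.54.

3786.54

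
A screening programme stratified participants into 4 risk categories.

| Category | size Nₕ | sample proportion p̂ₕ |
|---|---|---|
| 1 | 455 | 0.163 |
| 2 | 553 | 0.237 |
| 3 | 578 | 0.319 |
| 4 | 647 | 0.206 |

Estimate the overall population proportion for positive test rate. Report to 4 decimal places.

Wₕ = Nₕ/N with N = 2233: 0.2038, 0.2476, 0.2588, 0.2897.
p̂_st = 0.2038·0.163 + 0.2476·0.237 + 0.2588·0.319 + 0.2897·0.206 ≈ 0.234165... → 0.2342.

0.2342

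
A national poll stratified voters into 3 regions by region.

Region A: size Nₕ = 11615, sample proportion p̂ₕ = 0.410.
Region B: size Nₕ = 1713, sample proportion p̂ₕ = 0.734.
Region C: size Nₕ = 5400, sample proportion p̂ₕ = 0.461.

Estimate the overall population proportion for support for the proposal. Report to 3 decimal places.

0.454

N = 11615 + 1713 + 5400 = 18728.
Overall proportion = Σ (Nₕ/N)·p̂ₕ.
Σ Nₕp̂ₕ = 4762.15 + 1257.342 + 2489.4 = 8508.892.
8508.892 / 18728 = 0.45434... → 0.454.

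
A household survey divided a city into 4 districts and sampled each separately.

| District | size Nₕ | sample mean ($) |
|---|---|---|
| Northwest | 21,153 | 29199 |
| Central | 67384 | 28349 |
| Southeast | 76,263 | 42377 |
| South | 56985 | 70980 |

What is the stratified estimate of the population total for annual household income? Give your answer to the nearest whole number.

Estimate total by summing Nₕ·x̄ₕ over strata.
21153·29199 + 67384·28349 + 76263·42377 + 56985·70980 = 617646447 + 1910269016 + 3231797151 + 4044795300 = 9804507914.

9804507914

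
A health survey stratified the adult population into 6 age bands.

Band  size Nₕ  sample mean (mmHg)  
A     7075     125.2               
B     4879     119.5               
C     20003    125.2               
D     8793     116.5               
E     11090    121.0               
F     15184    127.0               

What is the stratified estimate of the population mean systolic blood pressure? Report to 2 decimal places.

123.36

N = 67024; weights Wₕ = Nₕ/N = (0.1056, 0.0728, 0.2984, 0.1312, 0.1655, 0.2265).
x̄_st = Σ Wₕ·x̄ₕ = 0.1056·125.2 + 0.0728·119.5 + 0.2984·125.2 + 0.1312·116.5 + 0.1655·121.0 + 0.2265·127.0 ≈ 123.3565...
→ 123.36.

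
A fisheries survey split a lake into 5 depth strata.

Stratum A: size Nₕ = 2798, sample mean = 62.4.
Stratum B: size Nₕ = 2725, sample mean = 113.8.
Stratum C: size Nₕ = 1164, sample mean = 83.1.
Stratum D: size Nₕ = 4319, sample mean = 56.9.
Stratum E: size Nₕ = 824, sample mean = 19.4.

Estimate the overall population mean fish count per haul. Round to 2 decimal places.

71.27

N = 2798 + 2725 + 1164 + 4319 + 824 = 11830.
The stratified mean weights each stratum mean by its population share Nₕ/N.
Σ Nₕx̄ₕ = 2798·62.4 + 2725·113.8 + 1164·83.1 + 4319·56.9 + 824·19.4 = 174595.2 + 310105 + 96728.4 + 245751.1 + 15985.6 = 843165.3.
Divide by N: 843165.3 / 11830 = 71.2735... → 71.27.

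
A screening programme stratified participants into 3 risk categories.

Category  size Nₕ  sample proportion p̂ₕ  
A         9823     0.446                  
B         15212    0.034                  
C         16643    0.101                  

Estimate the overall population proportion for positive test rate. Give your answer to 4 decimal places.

0.1579

N = 9823 + 15212 + 16643 = 41678.
Overall proportion = Σ (Nₕ/N)·p̂ₕ.
Σ Nₕp̂ₕ = 4381.058 + 517.208 + 1680.943 = 6579.209.
6579.209 / 41678 = 0.157858... → 0.1579.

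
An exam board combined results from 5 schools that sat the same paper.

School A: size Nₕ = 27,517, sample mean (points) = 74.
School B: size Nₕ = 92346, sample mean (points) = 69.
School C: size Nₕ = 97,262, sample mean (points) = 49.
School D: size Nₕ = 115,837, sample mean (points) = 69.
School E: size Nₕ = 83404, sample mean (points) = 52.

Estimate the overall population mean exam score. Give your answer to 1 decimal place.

61.3

N = 416366; weights Wₕ = Nₕ/N = (0.0661, 0.2218, 0.2336, 0.2782, 0.2003).
x̄_st = Σ Wₕ·x̄ₕ = 0.0661·74 + 0.2218·69 + 0.2336·49 + 0.2782·69 + 0.2003·52 ≈ 61.253...
→ 61.3.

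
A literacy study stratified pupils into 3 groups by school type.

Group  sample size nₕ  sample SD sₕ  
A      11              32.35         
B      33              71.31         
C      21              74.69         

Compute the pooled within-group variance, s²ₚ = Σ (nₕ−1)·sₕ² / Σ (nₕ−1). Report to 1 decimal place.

4592.9

Degrees of freedom: 10 + 32 + 20 = 62.
Σ(nₕ−1)sₕ² = 10·1046.5225 + 32·5085.1161 + 20·5578.5961 = 284760.8622.
s²ₚ = 284760.8622 / 62 = 4592.917... → 4592.9.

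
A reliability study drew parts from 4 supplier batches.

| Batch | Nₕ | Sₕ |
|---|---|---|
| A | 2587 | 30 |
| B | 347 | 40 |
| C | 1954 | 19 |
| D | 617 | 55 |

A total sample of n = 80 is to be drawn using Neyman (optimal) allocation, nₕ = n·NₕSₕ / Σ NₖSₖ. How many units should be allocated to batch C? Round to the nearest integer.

A: NₕSₕ = 2587·30 = 77610
B: NₕSₕ = 347·40 = 13880
C: NₕSₕ = 1954·19 = 37126
D: NₕSₕ = 617·55 = 33935
Σ NₕSₕ = 162551.
n_C = 80·37126/162551 = 18.272... → 18.

18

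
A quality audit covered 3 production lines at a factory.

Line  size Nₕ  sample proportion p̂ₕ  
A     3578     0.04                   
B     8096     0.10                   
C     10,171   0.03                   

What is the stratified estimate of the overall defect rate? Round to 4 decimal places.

Wₕ = Nₕ/N with N = 21845: 0.1638, 0.3706, 0.4656.
p̂_st = 0.1638·0.04 + 0.3706·0.10 + 0.4656·0.03 ≈ 0.057581... → 0.0576.

0.0576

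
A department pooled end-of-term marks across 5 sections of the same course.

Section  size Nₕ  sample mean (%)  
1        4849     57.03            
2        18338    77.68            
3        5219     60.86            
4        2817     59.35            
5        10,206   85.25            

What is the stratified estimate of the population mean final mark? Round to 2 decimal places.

73.76

x̄_st = (Σ Nₕx̄ₕ) / (Σ Nₕ) = (4849·57.03 + 18338·77.68 + 5219·60.86 + 2817·59.35 + 10206·85.25) / 41429
= 3055913.1 / 41429 = 73.7627... → 73.76.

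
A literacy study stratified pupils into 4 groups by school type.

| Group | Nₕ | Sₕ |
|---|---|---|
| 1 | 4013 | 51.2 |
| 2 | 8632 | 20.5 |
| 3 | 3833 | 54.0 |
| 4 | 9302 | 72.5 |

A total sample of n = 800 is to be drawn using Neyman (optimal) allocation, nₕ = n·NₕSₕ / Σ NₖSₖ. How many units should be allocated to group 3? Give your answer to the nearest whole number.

1: NₕSₕ = 4013·51.2 = 205465.6
2: NₕSₕ = 8632·20.5 = 176956
3: NₕSₕ = 3833·54.0 = 206982
4: NₕSₕ = 9302·72.5 = 674395
Σ NₕSₕ = 1263798.6.
n_3 = 800·206982/1263798.6 = 131.022... → 131.

131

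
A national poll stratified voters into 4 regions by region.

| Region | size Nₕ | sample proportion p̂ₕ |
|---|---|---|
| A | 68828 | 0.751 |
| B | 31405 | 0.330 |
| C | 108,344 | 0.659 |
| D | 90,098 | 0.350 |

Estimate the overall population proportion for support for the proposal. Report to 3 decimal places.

0.552

N = 68828 + 31405 + 108344 + 90098 = 298675.
Overall proportion = Σ (Nₕ/N)·p̂ₕ.
Σ Nₕp̂ₕ = 51689.828 + 10363.65 + 71398.696 + 31534.3 = 164986.474.
164986.474 / 298675 = 0.55239... → 0.552.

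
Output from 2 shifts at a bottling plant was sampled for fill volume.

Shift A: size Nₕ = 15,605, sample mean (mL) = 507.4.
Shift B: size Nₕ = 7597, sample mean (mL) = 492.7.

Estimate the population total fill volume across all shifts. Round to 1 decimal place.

A: 15605·507.4 = 7917977
B: 7597·492.7 = 3743041.9
τ̂ = Σ Nₕx̄ₕ = 11661018.9.

11661018.9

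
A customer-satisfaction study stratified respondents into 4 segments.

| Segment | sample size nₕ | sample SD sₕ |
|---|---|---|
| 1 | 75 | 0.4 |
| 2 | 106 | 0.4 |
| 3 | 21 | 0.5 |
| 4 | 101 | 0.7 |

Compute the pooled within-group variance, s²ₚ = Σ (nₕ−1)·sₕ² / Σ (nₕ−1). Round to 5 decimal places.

0.27639

Degrees of freedom: 74 + 105 + 20 + 100 = 299.
Σ(nₕ−1)sₕ² = 74·0.16 + 105·0.16 + 20·0.25 + 100·0.49 = 82.64.
s²ₚ = 82.64 / 299 = 0.2763880... → 0.27639.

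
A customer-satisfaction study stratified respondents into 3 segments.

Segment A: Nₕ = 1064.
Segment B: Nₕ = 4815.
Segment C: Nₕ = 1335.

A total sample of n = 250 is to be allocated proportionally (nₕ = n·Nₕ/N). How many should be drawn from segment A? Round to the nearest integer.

Share of segment A = 1064/7214 = 0.14749.
Allocate 250 × 0.14749 = 36.873... → 37.

37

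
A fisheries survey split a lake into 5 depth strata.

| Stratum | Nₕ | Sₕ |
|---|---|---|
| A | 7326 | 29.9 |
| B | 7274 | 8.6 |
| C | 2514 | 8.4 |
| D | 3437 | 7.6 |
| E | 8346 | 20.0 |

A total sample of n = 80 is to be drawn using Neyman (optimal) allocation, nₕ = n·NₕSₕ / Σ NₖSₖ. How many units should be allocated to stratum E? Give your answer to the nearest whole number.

Σ NₕSₕ = 7326·29.9 + 7274·8.6 + 2514·8.4 + 3437·7.6 + 8346·20.0 = 495762.6.
Share for E: 166920/495762.6 = 0.33669.
n_E = 80 × 0.33669 = 26.935... → 27.

27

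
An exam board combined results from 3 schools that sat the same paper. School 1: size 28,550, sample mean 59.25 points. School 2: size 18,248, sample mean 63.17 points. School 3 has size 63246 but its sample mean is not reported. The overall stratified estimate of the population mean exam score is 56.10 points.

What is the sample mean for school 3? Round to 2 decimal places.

Σ Nₕx̄ₕ = N·μ, so 63246·x̄_3 = 110044·56.10 − (28550·59.25 + 18248·63.17).
= 6173468.4 − 2844313.66 = 3329154.74.
x̄_3 = 3329154.74 / 63246 = 52.6382... → 52.64.

52.64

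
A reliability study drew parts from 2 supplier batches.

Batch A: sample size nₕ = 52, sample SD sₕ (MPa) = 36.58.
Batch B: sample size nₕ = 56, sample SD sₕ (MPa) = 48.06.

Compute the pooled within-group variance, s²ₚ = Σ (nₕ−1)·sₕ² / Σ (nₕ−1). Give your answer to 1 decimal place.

Degrees of freedom: 51 + 55 = 106.
Σ(nₕ−1)sₕ² = 51·1338.0964 + 55·2309.7636 = 195279.9144.
s²ₚ = 195279.9144 / 106 = 1842.263... → 1842.3.

1842.3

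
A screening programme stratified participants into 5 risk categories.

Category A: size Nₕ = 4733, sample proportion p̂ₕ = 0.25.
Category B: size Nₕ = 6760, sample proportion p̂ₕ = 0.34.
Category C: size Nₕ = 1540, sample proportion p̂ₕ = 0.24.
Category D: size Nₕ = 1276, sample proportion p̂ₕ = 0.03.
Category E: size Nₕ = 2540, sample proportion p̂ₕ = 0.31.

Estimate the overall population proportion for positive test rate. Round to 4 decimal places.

0.2776

N = 4733 + 6760 + 1540 + 1276 + 2540 = 16849.
Overall proportion = Σ (Nₕ/N)·p̂ₕ.
Σ Nₕp̂ₕ = 1183.25 + 2298.4 + 369.6 + 38.28 + 787.4 = 4676.93.
4676.93 / 16849 = 0.277579... → 0.2776.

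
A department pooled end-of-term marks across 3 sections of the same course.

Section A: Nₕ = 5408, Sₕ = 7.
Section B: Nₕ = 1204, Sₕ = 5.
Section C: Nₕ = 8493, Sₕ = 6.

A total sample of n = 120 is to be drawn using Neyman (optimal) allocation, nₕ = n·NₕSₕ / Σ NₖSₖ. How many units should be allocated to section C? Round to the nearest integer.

64

A: NₕSₕ = 5408·7 = 37856
B: NₕSₕ = 1204·5 = 6020
C: NₕSₕ = 8493·6 = 50958
Σ NₕSₕ = 94834.
n_C = 120·50958/94834 = 64.481... → 64.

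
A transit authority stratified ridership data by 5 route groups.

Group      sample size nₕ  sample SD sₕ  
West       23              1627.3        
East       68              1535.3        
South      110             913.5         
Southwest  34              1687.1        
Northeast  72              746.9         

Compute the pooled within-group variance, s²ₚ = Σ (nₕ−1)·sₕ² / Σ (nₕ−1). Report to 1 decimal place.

West: (23−1)·1627.3² = 22·2648105.29 = 58258316.38
East: (68−1)·1535.3² = 67·2357146.09 = 157928788.03
South: (110−1)·913.5² = 109·834482.25 = 90958565.25
Southwest: (34−1)·1687.1² = 33·2846306.41 = 93928111.53
Northeast: (72−1)·746.9² = 71·557859.61 = 39608032.31
Numerator = 440681813.5; denominator = Σ(nₕ−1) = 302.
s²ₚ = 440681813.5/302 = 1459211.303... → 1459211.3.

1459211.3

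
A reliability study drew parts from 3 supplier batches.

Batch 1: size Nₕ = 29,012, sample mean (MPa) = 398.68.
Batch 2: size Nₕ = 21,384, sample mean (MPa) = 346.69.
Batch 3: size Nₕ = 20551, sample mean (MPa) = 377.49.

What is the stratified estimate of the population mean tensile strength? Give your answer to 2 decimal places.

N = 70947; weights Wₕ = Nₕ/N = (0.4089, 0.3014, 0.2897).
x̄_st = Σ Wₕ·x̄ₕ = 0.4089·398.68 + 0.3014·346.69 + 0.2897·377.49 ≈ 376.8718...
→ 376.87.

376.87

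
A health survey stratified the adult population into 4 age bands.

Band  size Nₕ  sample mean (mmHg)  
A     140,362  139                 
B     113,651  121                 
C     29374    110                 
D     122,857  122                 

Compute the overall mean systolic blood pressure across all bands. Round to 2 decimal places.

126.73

N = 406244; weights Wₕ = Nₕ/N = (0.3455, 0.2798, 0.0723, 0.3024).
x̄_st = Σ Wₕ·x̄ₕ = 0.3455·139 + 0.2798·121 + 0.0723·110 + 0.3024·122 ≈ 126.7263...
→ 126.73.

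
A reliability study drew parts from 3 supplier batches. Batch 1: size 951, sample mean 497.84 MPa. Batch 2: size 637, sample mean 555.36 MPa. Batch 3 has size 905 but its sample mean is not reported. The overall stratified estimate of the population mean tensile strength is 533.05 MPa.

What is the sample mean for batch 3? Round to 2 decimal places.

554.35

N = 951 + 637 + 905 = 2493.
Overall total = μ·N = 533.05·2493 = 1328893.65.
Subtract the known strata: 951·497.84 + 637·555.36 = 827210.16.
Remaining total for batch 3: 1328893.65 − 827210.16 = 501683.49.
Divide by its size: 501683.49 / 905 = 554.3464... → 554.35.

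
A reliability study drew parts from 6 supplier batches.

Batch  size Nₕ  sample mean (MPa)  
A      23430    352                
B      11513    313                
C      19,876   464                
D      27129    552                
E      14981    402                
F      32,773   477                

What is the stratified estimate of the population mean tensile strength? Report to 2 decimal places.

N = 129702; weights Wₕ = Nₕ/N = (0.1806, 0.0888, 0.1532, 0.2092, 0.1155, 0.2527).
x̄_st = Σ Wₕ·x̄ₕ = 0.1806·352 + 0.0888·313 + 0.1532·464 + 0.2092·552 + 0.1155·402 + 0.2527·477 ≈ 444.8943...
→ 444.89.

444.89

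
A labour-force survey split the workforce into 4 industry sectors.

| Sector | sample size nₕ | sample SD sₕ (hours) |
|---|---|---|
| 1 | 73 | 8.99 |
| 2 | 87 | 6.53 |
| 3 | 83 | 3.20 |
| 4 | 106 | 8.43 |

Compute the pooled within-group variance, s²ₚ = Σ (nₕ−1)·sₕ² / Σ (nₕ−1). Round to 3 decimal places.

51.558

1: (73−1)·8.99² = 72·80.8201 = 5819.0472
2: (87−1)·6.53² = 86·42.6409 = 3667.1174
3: (83−1)·3.20² = 82·10.24 = 839.68
4: (106−1)·8.43² = 105·71.0649 = 7461.8145
Numerator = 17787.6591; denominator = Σ(nₕ−1) = 345.
s²ₚ = 17787.6591/345 = 51.55843... → 51.558.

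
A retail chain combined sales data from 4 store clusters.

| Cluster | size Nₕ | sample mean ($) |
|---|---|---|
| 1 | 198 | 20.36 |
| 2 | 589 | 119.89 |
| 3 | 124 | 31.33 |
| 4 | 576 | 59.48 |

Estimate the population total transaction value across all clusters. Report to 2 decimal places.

Population total = Σ Nₕ·x̄ₕ (each stratum's size times its mean).
198·20.36 + 589·119.89 + 124·31.33 + 576·59.48 = 4031.28 + 70615.21 + 3884.92 + 34260.48 = 112791.89.

112791.89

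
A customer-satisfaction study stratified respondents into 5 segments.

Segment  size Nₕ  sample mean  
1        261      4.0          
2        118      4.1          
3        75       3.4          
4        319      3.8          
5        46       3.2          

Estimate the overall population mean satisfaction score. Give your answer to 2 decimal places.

3.84

N = 819; weights Wₕ = Nₕ/N = (0.3187, 0.1441, 0.0916, 0.3895, 0.0562).
x̄_st = Σ Wₕ·x̄ₕ = 0.3187·4.0 + 0.1441·4.1 + 0.0916·3.4 + 0.3895·3.8 + 0.0562·3.2 ≈ 3.8366...
→ 3.84.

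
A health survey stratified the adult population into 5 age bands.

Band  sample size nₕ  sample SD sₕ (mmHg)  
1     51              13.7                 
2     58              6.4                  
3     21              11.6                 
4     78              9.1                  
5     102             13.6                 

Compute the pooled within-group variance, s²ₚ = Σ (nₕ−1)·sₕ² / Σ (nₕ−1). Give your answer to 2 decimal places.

129.40

Degrees of freedom: 50 + 57 + 20 + 77 + 101 = 305.
Σ(nₕ−1)sₕ² = 50·187.69 + 57·40.96 + 20·134.56 + 77·82.81 + 101·184.96 = 39467.75.
s²ₚ = 39467.75 / 305 = 129.4025... → 129.40.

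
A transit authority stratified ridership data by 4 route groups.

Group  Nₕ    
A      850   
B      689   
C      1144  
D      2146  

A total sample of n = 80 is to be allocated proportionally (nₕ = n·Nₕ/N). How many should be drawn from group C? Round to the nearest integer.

Share of group C = 1144/4829 = 0.23690.
Allocate 80 × 0.23690 = 18.952... → 19.

19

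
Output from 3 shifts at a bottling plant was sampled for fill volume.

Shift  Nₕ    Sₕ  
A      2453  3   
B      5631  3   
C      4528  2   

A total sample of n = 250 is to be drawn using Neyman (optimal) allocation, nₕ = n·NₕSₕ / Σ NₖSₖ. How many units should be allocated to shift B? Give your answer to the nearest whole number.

Σ NₕSₕ = 2453·3 + 5631·3 + 4528·2 = 33308.
Share for B: 16893/33308 = 0.50718.
n_B = 250 × 0.50718 = 126.794... → 127.

127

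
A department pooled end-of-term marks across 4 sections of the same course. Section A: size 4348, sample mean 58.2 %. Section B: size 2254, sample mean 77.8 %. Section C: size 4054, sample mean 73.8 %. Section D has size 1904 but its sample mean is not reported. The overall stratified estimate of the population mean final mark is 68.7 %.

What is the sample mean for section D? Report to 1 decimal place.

N = 4348 + 2254 + 4054 + 1904 = 12560.
Overall total = μ·N = 68.7·12560 = 862872.
Subtract the known strata: 4348·58.2 + 2254·77.8 + 4054·73.8 = 727600.
Remaining total for section D: 862872 − 727600 = 135272.
Divide by its size: 135272 / 1904 = 71.046... → 71.0.

71.0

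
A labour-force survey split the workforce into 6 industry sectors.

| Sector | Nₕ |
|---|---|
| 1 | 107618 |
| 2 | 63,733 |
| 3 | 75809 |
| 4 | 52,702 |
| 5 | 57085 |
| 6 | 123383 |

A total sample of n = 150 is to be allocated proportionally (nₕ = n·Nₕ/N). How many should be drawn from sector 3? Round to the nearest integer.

24

N = 107618 + 63733 + 75809 + 52702 + 57085 + 123383 = 480330.
n_3 = 150·75809/480330 = 23.674... → 24.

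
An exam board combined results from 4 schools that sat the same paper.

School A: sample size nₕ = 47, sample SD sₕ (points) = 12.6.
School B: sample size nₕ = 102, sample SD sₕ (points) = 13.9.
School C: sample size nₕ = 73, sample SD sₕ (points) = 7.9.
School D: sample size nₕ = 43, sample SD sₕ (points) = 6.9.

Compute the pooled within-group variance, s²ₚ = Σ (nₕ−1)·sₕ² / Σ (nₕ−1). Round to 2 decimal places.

Degrees of freedom: 46 + 101 + 72 + 42 = 261.
Σ(nₕ−1)sₕ² = 46·158.76 + 101·193.21 + 72·62.41 + 42·47.61 = 33310.31.
s²ₚ = 33310.31 / 261 = 127.6257... → 127.63.

127.63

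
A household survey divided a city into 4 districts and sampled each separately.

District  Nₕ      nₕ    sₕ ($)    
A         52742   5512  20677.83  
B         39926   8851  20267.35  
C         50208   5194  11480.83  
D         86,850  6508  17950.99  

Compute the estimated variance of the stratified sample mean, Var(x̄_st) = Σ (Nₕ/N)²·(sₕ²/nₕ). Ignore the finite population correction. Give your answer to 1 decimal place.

N = 229726; Wₕ = Nₕ/N.
district A: (52742/229726)²·20677.83²/5512 = 4088.7786
district B: (39926/229726)²·20267.35²/8851 = 1401.8221
district C: (50208/229726)²·11480.83²/5194 = 1212.1885
district D: (86850/229726)²·17950.99²/6508 = 7076.9905
Sum = 13779.7797 → 13779.8.

13779.8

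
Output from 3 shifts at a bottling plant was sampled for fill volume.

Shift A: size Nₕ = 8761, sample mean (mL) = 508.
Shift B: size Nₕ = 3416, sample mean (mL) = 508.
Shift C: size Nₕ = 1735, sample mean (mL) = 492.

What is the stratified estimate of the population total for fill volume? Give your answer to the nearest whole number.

Population total = Σ Nₕ·x̄ₕ (each stratum's size times its mean).
8761·508 + 3416·508 + 1735·492 = 4450588 + 1735328 + 853620 = 7039536.

7039536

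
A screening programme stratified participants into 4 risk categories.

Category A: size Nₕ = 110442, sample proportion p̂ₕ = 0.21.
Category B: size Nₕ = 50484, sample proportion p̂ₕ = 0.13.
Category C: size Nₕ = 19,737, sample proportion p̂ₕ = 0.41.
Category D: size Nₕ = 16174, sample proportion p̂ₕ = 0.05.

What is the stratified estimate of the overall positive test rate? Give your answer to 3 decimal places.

0.196

N = 110442 + 50484 + 19737 + 16174 = 196837.
Overall proportion = Σ (Nₕ/N)·p̂ₕ.
Σ Nₕp̂ₕ = 23192.82 + 6562.92 + 8092.17 + 808.7 = 38656.61.
38656.61 / 196837 = 0.19639... → 0.196.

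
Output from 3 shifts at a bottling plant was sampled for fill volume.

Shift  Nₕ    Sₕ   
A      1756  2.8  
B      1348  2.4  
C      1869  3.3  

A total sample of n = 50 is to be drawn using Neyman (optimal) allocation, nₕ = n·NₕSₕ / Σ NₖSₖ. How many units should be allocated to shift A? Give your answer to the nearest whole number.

17

A: NₕSₕ = 1756·2.8 = 4916.8
B: NₕSₕ = 1348·2.4 = 3235.2
C: NₕSₕ = 1869·3.3 = 6167.7
Σ NₕSₕ = 14319.7.
n_A = 50·4916.8/14319.7 = 17.168... → 17.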